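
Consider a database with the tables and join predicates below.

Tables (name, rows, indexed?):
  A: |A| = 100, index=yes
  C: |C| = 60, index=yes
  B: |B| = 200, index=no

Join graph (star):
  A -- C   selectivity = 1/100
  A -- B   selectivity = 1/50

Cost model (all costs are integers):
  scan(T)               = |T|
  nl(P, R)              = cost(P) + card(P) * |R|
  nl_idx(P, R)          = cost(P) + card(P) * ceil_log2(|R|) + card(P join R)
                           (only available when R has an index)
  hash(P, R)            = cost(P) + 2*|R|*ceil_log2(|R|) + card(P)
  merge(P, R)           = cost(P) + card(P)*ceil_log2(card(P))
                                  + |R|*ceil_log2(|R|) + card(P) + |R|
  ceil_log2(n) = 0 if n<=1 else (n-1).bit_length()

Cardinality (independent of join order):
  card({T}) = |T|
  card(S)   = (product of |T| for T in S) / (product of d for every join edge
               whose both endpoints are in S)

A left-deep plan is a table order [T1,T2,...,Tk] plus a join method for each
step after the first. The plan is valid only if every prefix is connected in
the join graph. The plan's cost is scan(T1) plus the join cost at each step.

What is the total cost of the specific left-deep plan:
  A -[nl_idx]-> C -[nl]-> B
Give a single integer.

12760

step 1: scan A: cost=100, card=100
step 2: join C via nl_idx
    card(P join C) = 100*60/(100) = 60
    cost = 100 + 100*6 + 60 = 760
step 3: join B via nl
    card(P join B) = 60*200/(50) = 240
    cost = 760 + 60*200 = 12760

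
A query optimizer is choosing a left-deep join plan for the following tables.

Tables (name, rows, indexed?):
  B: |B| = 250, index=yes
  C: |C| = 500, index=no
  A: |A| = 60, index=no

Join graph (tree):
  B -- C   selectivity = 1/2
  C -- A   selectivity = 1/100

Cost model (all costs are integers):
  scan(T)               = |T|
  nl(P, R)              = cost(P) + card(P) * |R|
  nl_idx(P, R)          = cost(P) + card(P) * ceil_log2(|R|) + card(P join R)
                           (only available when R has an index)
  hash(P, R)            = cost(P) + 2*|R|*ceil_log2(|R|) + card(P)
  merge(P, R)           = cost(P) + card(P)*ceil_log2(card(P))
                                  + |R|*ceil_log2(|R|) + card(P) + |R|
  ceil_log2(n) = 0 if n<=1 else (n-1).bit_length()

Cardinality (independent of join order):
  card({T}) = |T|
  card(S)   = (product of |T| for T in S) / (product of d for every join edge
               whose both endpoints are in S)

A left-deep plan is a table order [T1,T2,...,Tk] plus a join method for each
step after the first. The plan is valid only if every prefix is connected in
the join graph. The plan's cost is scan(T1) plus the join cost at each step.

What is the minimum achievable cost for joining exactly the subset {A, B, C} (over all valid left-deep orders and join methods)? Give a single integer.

6020

Selinger DP over subsets of {A,B,C}:
  {B}: scan cost=250, card=250
  {C}: scan cost=500, card=500
  {A}: scan cost=60, card=60
  {BC}: card=62500; try (B,hash)→5000, (C,merge)→7500, (B,merge)→7750, (C,hash)→9500, (B,nl_idx)→67000, (C,nl)→125250 …(+1); best=5000 via (B,hash)
  {AC}: card=300; try (A,hash)→1720, (C,merge)→5480, (A,merge)→5920, (C,hash)→9120, (C,nl)→30060, (A,nl)→30500; best=1720 via (A,hash)
  {ABC}: card=37500; try (B,hash)→6020, (B,merge)→6970, (B,nl_idx)→41620, (A,hash)→68220, (B,nl)→76720, (A,merge)→1067920 …(+1); best=6020 via (B,hash)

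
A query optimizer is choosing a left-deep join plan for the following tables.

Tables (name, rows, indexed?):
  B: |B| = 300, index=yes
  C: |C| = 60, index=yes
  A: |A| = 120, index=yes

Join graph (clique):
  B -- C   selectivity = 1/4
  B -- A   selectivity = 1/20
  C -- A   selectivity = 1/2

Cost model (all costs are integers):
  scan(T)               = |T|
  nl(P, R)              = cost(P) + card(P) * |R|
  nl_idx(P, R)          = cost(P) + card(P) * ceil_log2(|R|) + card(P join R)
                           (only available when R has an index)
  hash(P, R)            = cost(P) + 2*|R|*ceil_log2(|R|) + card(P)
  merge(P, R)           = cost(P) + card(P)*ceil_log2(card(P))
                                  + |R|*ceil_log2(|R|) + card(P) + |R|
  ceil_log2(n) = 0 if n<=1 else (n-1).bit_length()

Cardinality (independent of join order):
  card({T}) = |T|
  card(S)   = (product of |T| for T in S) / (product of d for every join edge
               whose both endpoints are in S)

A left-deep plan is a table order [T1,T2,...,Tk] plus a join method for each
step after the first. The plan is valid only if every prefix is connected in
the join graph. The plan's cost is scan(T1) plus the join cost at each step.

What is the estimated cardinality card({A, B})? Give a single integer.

Tables in S: A(120), B(300)
Edges inside S: B-A(d=20)
numerator = 120 * 300 = 36000
denominator = 20 = 20
card(S) = 36000 / 20 = 1800

1800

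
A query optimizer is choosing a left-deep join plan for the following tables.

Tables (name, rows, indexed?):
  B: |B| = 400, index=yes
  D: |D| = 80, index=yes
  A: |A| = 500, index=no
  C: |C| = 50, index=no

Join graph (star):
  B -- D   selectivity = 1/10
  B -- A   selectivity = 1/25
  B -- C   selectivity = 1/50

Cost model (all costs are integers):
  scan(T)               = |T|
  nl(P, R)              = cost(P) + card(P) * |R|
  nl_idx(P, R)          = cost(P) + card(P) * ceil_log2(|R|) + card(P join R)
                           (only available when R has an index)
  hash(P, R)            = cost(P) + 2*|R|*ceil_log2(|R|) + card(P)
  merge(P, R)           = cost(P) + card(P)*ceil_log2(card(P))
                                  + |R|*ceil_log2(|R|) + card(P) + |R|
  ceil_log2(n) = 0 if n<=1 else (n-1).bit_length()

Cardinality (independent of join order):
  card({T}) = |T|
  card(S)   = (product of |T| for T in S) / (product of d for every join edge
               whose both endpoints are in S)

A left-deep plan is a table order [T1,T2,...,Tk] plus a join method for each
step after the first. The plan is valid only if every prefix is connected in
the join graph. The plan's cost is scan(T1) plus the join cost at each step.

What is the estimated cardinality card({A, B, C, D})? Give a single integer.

Tables in S: A(500), B(400), C(50), D(80)
Edges inside S: B-D(d=10), B-A(d=25), B-C(d=50)
numerator = 500 * 400 * 50 * 80 = 800000000
denominator = 10 * 25 * 50 = 12500
card(S) = 800000000 / 12500 = 64000

64000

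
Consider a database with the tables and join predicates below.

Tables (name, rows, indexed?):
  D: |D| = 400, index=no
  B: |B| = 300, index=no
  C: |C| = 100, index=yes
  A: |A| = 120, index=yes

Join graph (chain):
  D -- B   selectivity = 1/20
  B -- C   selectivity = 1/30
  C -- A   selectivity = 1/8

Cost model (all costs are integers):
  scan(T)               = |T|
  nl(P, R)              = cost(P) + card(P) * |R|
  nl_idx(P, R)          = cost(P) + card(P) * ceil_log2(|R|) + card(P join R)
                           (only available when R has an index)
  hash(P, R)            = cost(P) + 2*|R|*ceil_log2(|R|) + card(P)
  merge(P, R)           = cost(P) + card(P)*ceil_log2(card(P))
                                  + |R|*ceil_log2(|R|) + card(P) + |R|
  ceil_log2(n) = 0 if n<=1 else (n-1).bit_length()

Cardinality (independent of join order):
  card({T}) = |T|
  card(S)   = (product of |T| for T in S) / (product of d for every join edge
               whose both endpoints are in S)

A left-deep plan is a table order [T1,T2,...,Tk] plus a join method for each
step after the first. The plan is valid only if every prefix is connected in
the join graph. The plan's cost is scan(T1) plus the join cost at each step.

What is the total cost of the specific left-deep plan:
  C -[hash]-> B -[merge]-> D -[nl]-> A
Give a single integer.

step 1: scan C: cost=100, card=100
step 2: join B via hash
    card(P join B) = 100*300/(30) = 1000
    cost = 100 + 2*300*9 + 100 = 5600
step 3: join D via merge
    card(P join D) = 1000*400/(20) = 20000
    cost = 5600 + 1000*10 + 400*9 + 1000 + 400 = 20600
step 4: join A via nl
    card(P join A) = 20000*120/(8) = 300000
    cost = 20600 + 20000*120 = 2420600

2420600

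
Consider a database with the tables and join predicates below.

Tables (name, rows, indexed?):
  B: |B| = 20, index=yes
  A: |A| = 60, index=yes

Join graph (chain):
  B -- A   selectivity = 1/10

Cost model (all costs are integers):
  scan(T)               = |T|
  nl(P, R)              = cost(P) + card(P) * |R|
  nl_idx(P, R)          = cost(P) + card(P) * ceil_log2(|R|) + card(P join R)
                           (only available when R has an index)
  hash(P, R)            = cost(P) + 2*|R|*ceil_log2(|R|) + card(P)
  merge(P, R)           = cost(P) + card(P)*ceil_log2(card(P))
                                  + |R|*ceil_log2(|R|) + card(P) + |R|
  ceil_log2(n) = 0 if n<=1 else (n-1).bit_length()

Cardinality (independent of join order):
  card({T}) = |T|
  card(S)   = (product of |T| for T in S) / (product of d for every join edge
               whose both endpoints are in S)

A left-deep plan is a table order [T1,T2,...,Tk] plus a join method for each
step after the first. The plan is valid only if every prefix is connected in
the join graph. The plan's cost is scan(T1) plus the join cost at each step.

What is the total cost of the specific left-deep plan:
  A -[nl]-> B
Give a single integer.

1260

step 1: scan A: cost=60, card=60
step 2: join B via nl
    card(P join B) = 60*20/(10) = 120
    cost = 60 + 60*20 = 1260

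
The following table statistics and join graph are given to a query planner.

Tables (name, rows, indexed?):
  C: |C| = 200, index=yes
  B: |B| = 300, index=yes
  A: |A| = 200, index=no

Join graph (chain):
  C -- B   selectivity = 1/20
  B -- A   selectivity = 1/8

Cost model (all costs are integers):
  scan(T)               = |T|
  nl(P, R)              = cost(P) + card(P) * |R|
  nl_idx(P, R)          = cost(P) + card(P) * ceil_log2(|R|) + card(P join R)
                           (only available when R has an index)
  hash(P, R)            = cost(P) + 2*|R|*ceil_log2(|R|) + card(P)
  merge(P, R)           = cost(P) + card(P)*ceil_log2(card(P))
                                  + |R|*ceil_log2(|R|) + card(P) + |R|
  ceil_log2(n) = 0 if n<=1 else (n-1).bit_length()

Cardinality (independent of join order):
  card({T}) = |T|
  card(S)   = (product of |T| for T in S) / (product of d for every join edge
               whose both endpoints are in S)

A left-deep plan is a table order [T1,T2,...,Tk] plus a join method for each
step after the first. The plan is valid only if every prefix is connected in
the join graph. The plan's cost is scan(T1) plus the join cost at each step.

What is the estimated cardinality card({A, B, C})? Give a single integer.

Tables in S: A(200), B(300), C(200)
Edges inside S: C-B(d=20), B-A(d=8)
numerator = 200 * 300 * 200 = 12000000
denominator = 20 * 8 = 160
card(S) = 12000000 / 160 = 75000

75000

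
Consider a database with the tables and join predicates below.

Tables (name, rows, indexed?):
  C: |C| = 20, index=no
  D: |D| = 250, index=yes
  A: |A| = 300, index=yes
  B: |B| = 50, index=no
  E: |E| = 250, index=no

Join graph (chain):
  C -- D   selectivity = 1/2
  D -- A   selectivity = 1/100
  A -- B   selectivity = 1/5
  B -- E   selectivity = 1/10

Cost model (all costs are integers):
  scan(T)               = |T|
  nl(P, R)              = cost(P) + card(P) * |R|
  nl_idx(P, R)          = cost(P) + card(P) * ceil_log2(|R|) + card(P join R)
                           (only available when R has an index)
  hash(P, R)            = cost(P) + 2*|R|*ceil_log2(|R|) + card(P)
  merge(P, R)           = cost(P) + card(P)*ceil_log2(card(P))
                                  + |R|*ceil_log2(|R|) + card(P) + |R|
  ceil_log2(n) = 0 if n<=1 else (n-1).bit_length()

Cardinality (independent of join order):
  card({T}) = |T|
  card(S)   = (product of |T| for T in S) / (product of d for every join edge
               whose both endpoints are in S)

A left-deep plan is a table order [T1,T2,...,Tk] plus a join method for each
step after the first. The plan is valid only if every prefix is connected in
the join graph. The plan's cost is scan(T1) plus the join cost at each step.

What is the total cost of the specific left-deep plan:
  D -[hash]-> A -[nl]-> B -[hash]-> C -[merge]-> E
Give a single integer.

1403350

step 1: scan D: cost=250, card=250
step 2: join A via hash
    card(P join A) = 250*300/(100) = 750
    cost = 250 + 2*300*9 + 250 = 5900
step 3: join B via nl
    card(P join B) = 750*50/(5) = 7500
    cost = 5900 + 750*50 = 43400
step 4: join C via hash
    card(P join C) = 7500*20/(2) = 75000
    cost = 43400 + 2*20*5 + 7500 = 51100
step 5: join E via merge
    card(P join E) = 75000*250/(10) = 1875000
    cost = 51100 + 75000*17 + 250*8 + 75000 + 250 = 1403350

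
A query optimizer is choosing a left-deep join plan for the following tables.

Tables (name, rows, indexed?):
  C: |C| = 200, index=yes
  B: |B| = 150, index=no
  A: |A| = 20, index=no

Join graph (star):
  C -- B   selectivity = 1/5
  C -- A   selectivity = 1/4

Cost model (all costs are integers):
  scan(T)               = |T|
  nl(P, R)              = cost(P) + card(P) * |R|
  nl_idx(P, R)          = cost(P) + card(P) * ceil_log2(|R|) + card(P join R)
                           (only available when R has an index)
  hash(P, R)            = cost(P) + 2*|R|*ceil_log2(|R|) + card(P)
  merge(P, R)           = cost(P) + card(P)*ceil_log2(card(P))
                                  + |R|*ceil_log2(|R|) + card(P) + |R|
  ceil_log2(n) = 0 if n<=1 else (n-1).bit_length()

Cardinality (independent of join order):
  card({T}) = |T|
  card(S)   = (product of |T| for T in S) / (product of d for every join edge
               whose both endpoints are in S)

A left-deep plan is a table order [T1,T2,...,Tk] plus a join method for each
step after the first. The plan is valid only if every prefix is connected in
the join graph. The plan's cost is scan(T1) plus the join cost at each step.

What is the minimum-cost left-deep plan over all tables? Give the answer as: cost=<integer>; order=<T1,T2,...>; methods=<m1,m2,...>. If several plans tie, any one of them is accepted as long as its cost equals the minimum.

cost=4000; order=C,A,B; methods=hash,hash

Selinger DP (subsets sized 1..n):
  {C}: scan cost=200, card=200
  {B}: scan cost=150, card=150
  {A}: scan cost=20, card=20
  {BC}: card=6000; try (B,hash)→2800, (C,merge)→3300, (B,merge)→3350, (C,hash)→3500, (C,nl_idx)→7350, (C,nl)→30150 …(+1); best=2800 via (B,hash)
  {AC}: card=1000; try (A,hash)→600, (C,nl_idx)→1180, (C,merge)→1940, (A,merge)→2120, (C,hash)→3240, (C,nl)→4020 …(+1); best=600 via (A,hash)
  {ABC}: card=30000; try (B,hash)→4000, (A,hash)→9000, (B,merge)→12950, (A,merge)→86920, (A,nl)→122800, (B,nl)→150600; best=4000 via (B,hash)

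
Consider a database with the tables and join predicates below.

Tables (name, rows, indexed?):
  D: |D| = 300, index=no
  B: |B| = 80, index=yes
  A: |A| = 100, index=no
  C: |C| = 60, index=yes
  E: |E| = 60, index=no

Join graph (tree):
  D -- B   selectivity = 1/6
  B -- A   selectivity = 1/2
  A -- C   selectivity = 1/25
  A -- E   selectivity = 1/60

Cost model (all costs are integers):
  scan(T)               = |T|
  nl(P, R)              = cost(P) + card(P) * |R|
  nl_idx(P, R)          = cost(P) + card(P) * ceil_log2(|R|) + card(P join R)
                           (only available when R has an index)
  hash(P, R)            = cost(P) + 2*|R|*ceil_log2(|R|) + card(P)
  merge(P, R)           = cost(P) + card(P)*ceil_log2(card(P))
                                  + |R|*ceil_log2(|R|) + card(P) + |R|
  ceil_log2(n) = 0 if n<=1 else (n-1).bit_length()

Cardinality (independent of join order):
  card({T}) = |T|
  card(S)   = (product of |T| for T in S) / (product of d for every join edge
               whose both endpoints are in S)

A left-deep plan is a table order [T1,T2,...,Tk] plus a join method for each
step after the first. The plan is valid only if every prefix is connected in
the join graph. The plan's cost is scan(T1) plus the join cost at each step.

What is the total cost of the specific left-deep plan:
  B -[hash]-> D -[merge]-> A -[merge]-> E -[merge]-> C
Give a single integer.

step 1: scan B: cost=80, card=80
step 2: join D via hash
    card(P join D) = 80*300/(6) = 4000
    cost = 80 + 2*300*9 + 80 = 5560
step 3: join A via merge
    card(P join A) = 4000*100/(2) = 200000
    cost = 5560 + 4000*12 + 100*7 + 4000 + 100 = 58360
step 4: join E via merge
    card(P join E) = 200000*60/(60) = 200000
    cost = 58360 + 200000*18 + 60*6 + 200000 + 60 = 3858780
step 5: join C via merge
    card(P join C) = 200000*60/(25) = 480000
    cost = 3858780 + 200000*18 + 60*6 + 200000 + 60 = 7659200

7659200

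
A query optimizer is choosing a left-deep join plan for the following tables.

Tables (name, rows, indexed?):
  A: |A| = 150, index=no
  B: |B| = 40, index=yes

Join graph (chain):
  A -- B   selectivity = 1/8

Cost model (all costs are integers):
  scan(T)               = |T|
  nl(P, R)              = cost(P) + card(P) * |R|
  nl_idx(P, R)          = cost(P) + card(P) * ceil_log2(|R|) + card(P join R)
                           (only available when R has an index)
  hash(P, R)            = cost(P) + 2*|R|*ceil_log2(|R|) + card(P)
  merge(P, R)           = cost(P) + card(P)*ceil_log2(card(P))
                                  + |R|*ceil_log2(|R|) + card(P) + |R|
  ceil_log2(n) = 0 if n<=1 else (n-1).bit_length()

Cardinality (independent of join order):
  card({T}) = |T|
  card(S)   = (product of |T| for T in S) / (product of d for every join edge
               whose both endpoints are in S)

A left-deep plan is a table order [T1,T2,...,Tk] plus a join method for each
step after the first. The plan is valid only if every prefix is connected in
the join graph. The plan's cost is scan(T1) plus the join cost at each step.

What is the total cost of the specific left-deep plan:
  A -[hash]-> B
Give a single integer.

step 1: scan A: cost=150, card=150
step 2: join B via hash
    card(P join B) = 150*40/(8) = 750
    cost = 150 + 2*40*6 + 150 = 780

780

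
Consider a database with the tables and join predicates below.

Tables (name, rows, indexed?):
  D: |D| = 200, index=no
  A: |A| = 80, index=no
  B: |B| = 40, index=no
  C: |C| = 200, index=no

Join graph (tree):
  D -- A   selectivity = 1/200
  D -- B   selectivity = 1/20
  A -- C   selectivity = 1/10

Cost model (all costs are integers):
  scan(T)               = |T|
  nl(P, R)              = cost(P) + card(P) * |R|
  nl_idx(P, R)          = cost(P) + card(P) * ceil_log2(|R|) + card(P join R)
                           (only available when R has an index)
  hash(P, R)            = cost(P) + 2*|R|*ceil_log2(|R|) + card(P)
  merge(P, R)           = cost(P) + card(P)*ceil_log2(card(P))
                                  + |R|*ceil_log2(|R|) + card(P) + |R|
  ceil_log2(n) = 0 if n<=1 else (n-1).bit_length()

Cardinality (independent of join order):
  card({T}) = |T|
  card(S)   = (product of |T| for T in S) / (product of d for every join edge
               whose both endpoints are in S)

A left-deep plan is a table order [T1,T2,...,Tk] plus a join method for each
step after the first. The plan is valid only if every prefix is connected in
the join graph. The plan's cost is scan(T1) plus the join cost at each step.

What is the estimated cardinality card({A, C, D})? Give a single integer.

1600

Tables in S: A(80), C(200), D(200)
Edges inside S: D-A(d=200), A-C(d=10)
numerator = 80 * 200 * 200 = 3200000
denominator = 200 * 10 = 2000
card(S) = 3200000 / 2000 = 1600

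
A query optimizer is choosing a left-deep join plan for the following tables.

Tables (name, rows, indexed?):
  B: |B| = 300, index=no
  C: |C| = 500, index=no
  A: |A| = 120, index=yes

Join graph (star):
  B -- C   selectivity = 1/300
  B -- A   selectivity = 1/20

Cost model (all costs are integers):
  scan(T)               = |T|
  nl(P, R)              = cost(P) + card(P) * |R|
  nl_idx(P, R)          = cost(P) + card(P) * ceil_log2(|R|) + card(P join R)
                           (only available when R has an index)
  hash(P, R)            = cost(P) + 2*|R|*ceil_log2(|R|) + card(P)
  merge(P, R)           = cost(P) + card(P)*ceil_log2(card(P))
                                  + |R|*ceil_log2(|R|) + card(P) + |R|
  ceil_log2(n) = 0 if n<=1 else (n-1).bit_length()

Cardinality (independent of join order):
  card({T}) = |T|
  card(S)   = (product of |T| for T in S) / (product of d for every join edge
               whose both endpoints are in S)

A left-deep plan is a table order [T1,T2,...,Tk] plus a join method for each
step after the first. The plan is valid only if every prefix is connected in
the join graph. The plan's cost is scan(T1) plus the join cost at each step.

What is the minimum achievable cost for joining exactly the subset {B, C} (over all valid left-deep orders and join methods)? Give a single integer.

6400

Selinger DP over subsets of {B,C}:
  {B}: scan cost=300, card=300
  {C}: scan cost=500, card=500
  {BC}: card=500; try (B,hash)→6400, (C,merge)→8300, (B,merge)→8500, (C,hash)→9600, (C,nl)→150300, (B,nl)→150500; best=6400 via (B,hash)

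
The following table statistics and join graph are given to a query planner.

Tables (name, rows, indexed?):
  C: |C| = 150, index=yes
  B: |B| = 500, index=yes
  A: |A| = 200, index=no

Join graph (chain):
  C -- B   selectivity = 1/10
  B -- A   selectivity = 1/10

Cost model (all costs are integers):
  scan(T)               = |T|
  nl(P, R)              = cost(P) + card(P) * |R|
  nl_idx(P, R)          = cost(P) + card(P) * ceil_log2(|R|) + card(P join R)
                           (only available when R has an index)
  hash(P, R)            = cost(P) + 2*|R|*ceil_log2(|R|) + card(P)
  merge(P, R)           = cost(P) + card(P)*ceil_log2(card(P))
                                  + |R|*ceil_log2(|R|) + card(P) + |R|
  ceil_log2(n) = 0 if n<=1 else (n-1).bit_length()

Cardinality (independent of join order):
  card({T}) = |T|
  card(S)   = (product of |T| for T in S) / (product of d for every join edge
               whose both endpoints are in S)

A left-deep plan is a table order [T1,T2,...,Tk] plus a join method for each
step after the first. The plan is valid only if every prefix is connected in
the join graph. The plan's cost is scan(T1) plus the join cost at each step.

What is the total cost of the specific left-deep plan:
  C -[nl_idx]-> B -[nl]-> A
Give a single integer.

1509000

step 1: scan C: cost=150, card=150
step 2: join B via nl_idx
    card(P join B) = 150*500/(10) = 7500
    cost = 150 + 150*9 + 7500 = 9000
step 3: join A via nl
    card(P join A) = 7500*200/(10) = 150000
    cost = 9000 + 7500*200 = 1509000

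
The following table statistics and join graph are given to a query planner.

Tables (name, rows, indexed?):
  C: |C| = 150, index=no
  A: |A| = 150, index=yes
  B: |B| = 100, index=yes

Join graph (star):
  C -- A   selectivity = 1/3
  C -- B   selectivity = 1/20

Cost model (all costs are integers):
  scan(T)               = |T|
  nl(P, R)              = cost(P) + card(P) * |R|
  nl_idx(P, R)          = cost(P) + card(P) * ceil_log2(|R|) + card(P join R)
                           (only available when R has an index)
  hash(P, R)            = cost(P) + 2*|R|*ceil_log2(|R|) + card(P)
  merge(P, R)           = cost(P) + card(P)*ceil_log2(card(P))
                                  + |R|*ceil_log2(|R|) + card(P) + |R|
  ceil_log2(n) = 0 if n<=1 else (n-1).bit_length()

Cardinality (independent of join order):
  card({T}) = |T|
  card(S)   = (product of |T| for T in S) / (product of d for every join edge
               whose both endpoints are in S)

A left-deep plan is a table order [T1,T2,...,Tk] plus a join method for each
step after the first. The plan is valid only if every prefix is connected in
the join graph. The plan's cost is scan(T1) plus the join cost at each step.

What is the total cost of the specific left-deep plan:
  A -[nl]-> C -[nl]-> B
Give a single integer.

772650

step 1: scan A: cost=150, card=150
step 2: join C via nl
    card(P join C) = 150*150/(3) = 7500
    cost = 150 + 150*150 = 22650
step 3: join B via nl
    card(P join B) = 7500*100/(20) = 37500
    cost = 22650 + 7500*100 = 772650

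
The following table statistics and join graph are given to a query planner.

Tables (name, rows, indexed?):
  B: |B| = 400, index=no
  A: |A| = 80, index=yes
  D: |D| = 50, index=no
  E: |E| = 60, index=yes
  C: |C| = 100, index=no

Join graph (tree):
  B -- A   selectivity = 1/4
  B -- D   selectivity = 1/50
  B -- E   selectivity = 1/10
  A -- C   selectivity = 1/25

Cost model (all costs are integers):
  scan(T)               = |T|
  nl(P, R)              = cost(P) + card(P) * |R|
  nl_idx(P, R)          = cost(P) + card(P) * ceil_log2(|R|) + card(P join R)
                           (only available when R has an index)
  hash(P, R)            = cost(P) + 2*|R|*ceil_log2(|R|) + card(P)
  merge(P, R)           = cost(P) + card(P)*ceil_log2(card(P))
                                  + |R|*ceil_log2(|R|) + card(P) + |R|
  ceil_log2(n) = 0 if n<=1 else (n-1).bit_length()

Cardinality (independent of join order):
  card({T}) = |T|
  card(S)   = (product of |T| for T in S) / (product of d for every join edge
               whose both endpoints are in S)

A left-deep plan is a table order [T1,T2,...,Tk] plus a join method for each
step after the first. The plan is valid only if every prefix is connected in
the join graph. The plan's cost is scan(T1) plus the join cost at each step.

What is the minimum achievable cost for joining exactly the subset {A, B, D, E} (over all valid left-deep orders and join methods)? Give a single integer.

6040

Selinger DP over subsets of {A,B,D,E}:
  {B}: scan cost=400, card=400
  {A}: scan cost=80, card=80
  {D}: scan cost=50, card=50
  {E}: scan cost=60, card=60
  {AB}: card=8000; try (A,hash)→1920, (B,merge)→4720, (A,merge)→5040, (B,hash)→7360, (A,nl_idx)→11200, (B,nl)→32080 …(+1); best=1920 via (A,hash)
  {BD}: card=400; try (D,hash)→1400, (B,merge)→4400, (D,merge)→4750, (B,hash)→7300, (B,nl)→20050, (D,nl)→20400; best=1400 via (D,hash)
  {BE}: card=2400; try (E,hash)→1520, (B,merge)→4480, (E,merge)→4820, (E,nl_idx)→5200, (B,hash)→7320, (B,nl)→24060 …(+1); best=1520 via (E,hash)
  {ABD}: card=8000; try (A,hash)→2920, (A,merge)→6040, (D,hash)→10520, (A,nl_idx)→12200, (A,nl)→33400, (D,merge)→114270 …(+1); best=2920 via (A,hash)
  {ABE}: card=48000; try (A,hash)→5040, (E,hash)→10640, (A,merge)→33360, (A,nl_idx)→66320, (E,nl_idx)→97920, (E,merge)→114340 …(+2); best=5040 via (A,hash)
  {BDE}: card=2400; try (E,hash)→2520, (D,hash)→4520, (E,merge)→5820, (E,nl_idx)→6200, (E,nl)→25400, (D,merge)→33070 …(+1); best=2520 via (E,hash)
  {ABDE}: card=48000; try (A,hash)→6040, (E,hash)→11640, (A,merge)→34360, (D,hash)→53640, (A,nl_idx)→67320, (E,nl_idx)→98920 …(+5); best=6040 via (A,hash)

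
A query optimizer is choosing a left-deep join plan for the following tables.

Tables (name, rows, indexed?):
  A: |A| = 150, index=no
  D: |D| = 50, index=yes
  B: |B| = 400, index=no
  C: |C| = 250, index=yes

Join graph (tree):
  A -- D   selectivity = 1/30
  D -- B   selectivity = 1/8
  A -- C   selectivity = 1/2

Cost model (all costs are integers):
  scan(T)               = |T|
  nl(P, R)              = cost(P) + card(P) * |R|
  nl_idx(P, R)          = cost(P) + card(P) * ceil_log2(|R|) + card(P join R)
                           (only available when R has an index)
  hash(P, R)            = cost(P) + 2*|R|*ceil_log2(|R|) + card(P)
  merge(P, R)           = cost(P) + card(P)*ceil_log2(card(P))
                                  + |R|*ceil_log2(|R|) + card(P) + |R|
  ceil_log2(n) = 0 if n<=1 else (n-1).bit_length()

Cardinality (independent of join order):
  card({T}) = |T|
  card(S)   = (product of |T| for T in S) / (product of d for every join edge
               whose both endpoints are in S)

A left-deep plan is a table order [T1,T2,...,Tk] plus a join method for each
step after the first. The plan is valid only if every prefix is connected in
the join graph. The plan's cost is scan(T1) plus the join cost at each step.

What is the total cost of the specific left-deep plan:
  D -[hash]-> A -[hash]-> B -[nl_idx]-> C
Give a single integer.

1672450

step 1: scan D: cost=50, card=50
step 2: join A via hash
    card(P join A) = 50*150/(30) = 250
    cost = 50 + 2*150*8 + 50 = 2500
step 3: join B via hash
    card(P join B) = 250*400/(8) = 12500
    cost = 2500 + 2*400*9 + 250 = 9950
step 4: join C via nl_idx
    card(P join C) = 12500*250/(2) = 1562500
    cost = 9950 + 12500*8 + 1562500 = 1672450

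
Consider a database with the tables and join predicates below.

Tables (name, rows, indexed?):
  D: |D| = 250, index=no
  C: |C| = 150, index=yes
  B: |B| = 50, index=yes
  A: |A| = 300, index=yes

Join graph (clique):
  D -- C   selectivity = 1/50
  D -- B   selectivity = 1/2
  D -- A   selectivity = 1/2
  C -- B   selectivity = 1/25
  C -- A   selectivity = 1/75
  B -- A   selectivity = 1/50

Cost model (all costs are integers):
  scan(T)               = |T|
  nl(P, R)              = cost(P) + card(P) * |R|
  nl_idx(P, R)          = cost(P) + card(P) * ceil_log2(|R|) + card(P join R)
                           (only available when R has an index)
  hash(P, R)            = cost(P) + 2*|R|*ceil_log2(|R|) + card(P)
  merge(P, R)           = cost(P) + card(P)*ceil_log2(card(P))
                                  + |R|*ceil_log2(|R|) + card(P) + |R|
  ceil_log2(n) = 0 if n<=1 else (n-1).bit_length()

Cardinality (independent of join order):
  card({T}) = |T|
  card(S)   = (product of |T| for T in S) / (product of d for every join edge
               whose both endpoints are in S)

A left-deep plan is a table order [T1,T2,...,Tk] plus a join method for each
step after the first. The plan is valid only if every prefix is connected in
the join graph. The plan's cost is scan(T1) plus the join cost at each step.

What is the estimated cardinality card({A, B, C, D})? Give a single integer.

30

Tables in S: A(300), B(50), C(150), D(250)
Edges inside S: D-C(d=50), D-B(d=2), D-A(d=2), C-B(d=25), C-A(d=75), B-A(d=50)
numerator = 300 * 50 * 150 * 250 = 562500000
denominator = 50 * 2 * 2 * 25 * 75 * 50 = 18750000
card(S) = 562500000 / 18750000 = 30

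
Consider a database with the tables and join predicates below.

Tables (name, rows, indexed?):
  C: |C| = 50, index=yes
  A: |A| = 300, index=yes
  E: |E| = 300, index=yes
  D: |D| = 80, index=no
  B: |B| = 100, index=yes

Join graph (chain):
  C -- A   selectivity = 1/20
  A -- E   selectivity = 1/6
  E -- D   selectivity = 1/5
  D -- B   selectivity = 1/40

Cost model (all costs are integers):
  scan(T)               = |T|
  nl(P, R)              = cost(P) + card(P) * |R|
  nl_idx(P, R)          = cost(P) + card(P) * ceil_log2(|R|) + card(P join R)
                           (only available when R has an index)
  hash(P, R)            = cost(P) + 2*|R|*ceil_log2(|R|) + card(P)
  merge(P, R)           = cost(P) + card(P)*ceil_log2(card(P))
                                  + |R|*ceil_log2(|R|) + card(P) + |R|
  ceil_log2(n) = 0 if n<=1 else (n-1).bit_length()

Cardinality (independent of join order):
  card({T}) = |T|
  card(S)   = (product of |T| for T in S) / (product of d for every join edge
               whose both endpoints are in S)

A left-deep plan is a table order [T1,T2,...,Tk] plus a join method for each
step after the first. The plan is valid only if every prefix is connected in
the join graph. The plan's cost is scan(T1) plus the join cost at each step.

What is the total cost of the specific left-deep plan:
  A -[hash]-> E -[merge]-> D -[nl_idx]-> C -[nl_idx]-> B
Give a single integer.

step 1: scan A: cost=300, card=300
step 2: join E via hash
    card(P join E) = 300*300/(6) = 15000
    cost = 300 + 2*300*9 + 300 = 6000
step 3: join D via merge
    card(P join D) = 15000*80/(5) = 240000
    cost = 6000 + 15000*14 + 80*7 + 15000 + 80 = 231640
step 4: join C via nl_idx
    card(P join C) = 240000*50/(20) = 600000
    cost = 231640 + 240000*6 + 600000 = 2271640
step 5: join B via nl_idx
    card(P join B) = 600000*100/(40) = 1500000
    cost = 2271640 + 600000*7 + 1500000 = 7971640

7971640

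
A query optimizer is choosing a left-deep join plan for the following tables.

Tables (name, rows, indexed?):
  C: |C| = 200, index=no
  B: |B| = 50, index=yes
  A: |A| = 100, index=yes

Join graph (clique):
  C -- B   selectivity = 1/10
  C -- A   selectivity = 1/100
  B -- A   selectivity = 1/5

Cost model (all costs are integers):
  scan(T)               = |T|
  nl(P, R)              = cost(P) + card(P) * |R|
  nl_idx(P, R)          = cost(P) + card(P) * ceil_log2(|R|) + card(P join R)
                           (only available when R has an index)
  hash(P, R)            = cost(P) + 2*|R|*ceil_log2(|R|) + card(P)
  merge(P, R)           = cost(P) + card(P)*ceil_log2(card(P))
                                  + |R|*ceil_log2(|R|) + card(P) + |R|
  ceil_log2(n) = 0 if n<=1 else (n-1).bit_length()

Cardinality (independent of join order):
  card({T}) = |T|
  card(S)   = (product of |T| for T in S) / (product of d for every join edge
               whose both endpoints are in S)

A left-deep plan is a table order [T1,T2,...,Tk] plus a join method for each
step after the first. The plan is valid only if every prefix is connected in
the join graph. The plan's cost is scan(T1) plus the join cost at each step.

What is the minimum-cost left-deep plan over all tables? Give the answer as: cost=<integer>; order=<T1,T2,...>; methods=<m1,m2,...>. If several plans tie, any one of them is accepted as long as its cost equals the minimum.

Selinger DP (subsets sized 1..n):
  {C}: scan cost=200, card=200
  {B}: scan cost=50, card=50
  {A}: scan cost=100, card=100
  {BC}: card=1000; try (B,hash)→1000, (C,merge)→2200, (B,merge)→2350, (B,nl_idx)→2400, (C,hash)→3300, (C,nl)→10050 …(+1); best=1000 via (B,hash)
  {AC}: card=200; try (A,hash)→1800, (A,nl_idx)→1800, (C,merge)→2700, (A,merge)→2800, (C,hash)→3400, (C,nl)→20100 …(+1); best=1800 via (A,hash)
  {AB}: card=1000; try (B,hash)→800, (A,merge)→1200, (B,merge)→1250, (A,nl_idx)→1400, (A,hash)→1500, (B,nl_idx)→1700 …(+2); best=800 via (B,hash)
  {ABC}: card=200; try (B,hash)→2600, (B,nl_idx)→3200, (A,hash)→3400, (B,merge)→3950, (C,hash)→5000, (A,nl_idx)→8200 …(+5); best=2600 via (B,hash)

cost=2600; order=C,A,B; methods=hash,hash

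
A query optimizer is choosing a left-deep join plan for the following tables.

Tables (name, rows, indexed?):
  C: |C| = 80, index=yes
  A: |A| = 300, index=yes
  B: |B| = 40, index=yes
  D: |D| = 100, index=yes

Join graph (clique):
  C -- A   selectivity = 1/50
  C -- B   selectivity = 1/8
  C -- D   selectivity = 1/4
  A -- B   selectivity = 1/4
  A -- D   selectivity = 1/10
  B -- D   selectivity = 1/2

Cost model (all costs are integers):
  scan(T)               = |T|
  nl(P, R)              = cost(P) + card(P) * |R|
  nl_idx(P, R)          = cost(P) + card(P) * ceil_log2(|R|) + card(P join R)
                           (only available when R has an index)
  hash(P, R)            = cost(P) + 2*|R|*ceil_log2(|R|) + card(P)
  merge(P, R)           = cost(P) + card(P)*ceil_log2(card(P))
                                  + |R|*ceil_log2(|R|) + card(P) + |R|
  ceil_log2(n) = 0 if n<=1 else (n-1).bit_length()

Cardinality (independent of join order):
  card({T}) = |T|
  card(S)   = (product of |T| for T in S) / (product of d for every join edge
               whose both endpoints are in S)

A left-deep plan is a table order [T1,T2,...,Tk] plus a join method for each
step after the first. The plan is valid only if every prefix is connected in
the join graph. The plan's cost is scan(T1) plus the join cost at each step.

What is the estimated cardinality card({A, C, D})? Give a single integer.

Tables in S: A(300), C(80), D(100)
Edges inside S: C-A(d=50), C-D(d=4), A-D(d=10)
numerator = 300 * 80 * 100 = 2400000
denominator = 50 * 4 * 10 = 2000
card(S) = 2400000 / 2000 = 1200

1200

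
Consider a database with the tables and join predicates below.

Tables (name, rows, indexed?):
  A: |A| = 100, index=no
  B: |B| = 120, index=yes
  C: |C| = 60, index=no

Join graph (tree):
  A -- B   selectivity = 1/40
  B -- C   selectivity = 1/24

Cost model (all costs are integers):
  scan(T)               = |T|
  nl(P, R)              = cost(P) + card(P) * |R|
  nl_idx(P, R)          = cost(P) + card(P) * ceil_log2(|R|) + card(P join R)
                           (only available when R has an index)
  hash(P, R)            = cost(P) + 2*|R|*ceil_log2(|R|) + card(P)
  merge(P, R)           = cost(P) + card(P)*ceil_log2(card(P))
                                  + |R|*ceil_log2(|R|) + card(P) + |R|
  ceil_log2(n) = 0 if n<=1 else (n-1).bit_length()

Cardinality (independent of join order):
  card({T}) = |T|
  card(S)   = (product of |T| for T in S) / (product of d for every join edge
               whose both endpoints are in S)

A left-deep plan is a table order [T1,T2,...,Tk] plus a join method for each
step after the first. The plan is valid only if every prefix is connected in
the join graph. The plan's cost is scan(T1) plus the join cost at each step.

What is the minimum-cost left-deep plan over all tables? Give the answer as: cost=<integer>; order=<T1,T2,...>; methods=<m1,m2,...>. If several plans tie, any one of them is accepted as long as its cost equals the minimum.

cost=2120; order=A,B,C; methods=nl_idx,hash

Selinger DP (subsets sized 1..n):
  {A}: scan cost=100, card=100
  {B}: scan cost=120, card=120
  {C}: scan cost=60, card=60
  {AB}: card=300; try (B,nl_idx)→1100, (A,hash)→1640, (B,merge)→1860, (B,hash)→1880, (A,merge)→1880, (B,nl)→12100 …(+1); best=1100 via (B,nl_idx)
  {BC}: card=300; try (B,nl_idx)→780, (C,hash)→960, (B,merge)→1440, (C,merge)→1500, (B,hash)→1800, (B,nl)→7260 …(+1); best=780 via (B,nl_idx)
  {ABC}: card=750; try (C,hash)→2120, (A,hash)→2480, (C,merge)→4520, (A,merge)→4580, (C,nl)→19100, (A,nl)→30780; best=2120 via (C,hash)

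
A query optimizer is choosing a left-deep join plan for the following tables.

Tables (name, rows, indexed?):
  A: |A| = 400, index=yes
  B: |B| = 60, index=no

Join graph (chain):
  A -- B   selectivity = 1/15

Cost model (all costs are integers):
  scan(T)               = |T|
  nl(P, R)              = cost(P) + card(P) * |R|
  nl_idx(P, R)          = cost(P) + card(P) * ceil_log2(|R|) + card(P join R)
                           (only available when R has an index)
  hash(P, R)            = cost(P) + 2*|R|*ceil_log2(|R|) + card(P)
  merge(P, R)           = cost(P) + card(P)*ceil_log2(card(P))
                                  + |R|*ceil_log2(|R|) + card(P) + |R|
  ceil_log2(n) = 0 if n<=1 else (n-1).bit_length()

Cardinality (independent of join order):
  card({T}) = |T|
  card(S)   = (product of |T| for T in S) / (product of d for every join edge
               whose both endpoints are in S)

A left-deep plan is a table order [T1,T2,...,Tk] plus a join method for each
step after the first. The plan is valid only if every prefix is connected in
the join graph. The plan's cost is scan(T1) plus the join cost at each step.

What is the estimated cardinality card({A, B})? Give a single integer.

Tables in S: A(400), B(60)
Edges inside S: A-B(d=15)
numerator = 400 * 60 = 24000
denominator = 15 = 15
card(S) = 24000 / 15 = 1600

1600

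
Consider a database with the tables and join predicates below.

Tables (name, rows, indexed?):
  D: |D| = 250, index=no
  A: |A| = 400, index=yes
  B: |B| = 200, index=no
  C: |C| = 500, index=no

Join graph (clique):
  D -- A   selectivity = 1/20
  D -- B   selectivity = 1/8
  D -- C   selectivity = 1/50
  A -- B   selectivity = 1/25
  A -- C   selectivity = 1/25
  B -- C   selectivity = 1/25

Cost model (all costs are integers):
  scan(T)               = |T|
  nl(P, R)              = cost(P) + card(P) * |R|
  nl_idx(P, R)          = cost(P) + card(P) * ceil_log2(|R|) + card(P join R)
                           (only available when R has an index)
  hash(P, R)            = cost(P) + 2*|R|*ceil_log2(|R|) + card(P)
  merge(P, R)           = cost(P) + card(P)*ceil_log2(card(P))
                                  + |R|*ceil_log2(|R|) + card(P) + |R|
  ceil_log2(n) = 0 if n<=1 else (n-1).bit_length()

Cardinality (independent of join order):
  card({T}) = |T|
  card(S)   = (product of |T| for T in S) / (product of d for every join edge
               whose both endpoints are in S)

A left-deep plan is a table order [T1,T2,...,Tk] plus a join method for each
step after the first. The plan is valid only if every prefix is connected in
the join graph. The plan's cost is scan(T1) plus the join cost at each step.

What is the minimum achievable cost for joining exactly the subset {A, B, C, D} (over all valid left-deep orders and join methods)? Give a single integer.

Selinger DP over subsets of {A,B,C,D}:
  {D}: scan cost=250, card=250
  {A}: scan cost=400, card=400
  {B}: scan cost=200, card=200
  {C}: scan cost=500, card=500
  {AD}: card=5000; try (D,hash)→4800, (A,merge)→6500, (D,merge)→6650, (A,nl_idx)→7500, (A,hash)→7700, (A,nl)→100250 …(+1); best=4800 via (D,hash)
  {BD}: card=6250; try (B,hash)→3700, (D,merge)→4250, (B,merge)→4300, (D,hash)→4400, (D,nl)→50200, (B,nl)→50250; best=3700 via (B,hash)
  {CD}: card=2500; try (D,hash)→5000, (C,merge)→7500, (D,merge)→7750, (C,hash)→9500, (C,nl)→125250, (D,nl)→125500; best=5000 via (D,hash)
  {AB}: card=3200; try (B,hash)→4000, (A,nl_idx)→5200, (A,merge)→6000, (B,merge)→6200, (A,hash)→7600, (A,nl)→80200 …(+1); best=4000 via (B,hash)
  {AC}: card=8000; try (A,hash)→8200, (C,merge)→9400, (A,merge)→9500, (C,hash)→9800, (A,nl_idx)→13000, (C,nl)→200400 …(+1); best=8200 via (A,hash)
  {BC}: card=4000; try (B,hash)→4200, (C,merge)→7000, (B,merge)→7300, (C,hash)→9400, (C,nl)→100200, (B,nl)→100500; best=4200 via (B,hash)
  {ABD}: card=5000; try (D,hash)→11200, (B,hash)→13000, (A,hash)→17150, (D,merge)→47850, (A,nl_idx)→64950, (B,merge)→76600 …(+4); best=11200 via (D,hash)
  {ACD}: card=2000; try (A,hash)→14700, (C,hash)→18800, (D,hash)→20200, (A,nl_idx)→29500, (A,merge)→41500, (C,merge)→79800 …(+4); best=14700 via (A,hash)
  {BCD}: card=2500; try (B,hash)→10700, (D,hash)→12200, (C,hash)→18950, (B,merge)→39300, (D,merge)→58450, (C,merge)→96200 …(+3); best=10700 via (B,hash)
  {ABC}: card=2560; try (A,hash)→15400, (C,hash)→16200, (B,hash)→19400, (A,nl_idx)→42760, (C,merge)→50600, (A,merge)→60200 …(+4); best=15400 via (A,hash)
  {ABCD}: card=80; try (B,hash)→19900, (A,hash)→20400, (D,hash)→21960, (C,hash)→25200, (A,nl_idx)→33280, (B,merge)→40500 …(+7); best=19900 via (B,hash)

19900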